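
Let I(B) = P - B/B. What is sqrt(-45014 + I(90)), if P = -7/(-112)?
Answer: I*sqrt(720239)/4 ≈ 212.17*I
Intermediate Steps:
P = 1/16 (P = -7*(-1/112) = 1/16 ≈ 0.062500)
I(B) = -15/16 (I(B) = 1/16 - B/B = 1/16 - 1*1 = 1/16 - 1 = -15/16)
sqrt(-45014 + I(90)) = sqrt(-45014 - 15/16) = sqrt(-720239/16) = I*sqrt(720239)/4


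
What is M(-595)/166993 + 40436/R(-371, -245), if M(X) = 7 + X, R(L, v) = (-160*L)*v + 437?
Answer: -15303673592/2428539621659 ≈ -0.0063016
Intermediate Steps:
R(L, v) = 437 - 160*L*v (R(L, v) = -160*L*v + 437 = 437 - 160*L*v)
M(-595)/166993 + 40436/R(-371, -245) = (7 - 595)/166993 + 40436/(437 - 160*(-371)*(-245)) = -588*1/166993 + 40436/(437 - 14543200) = -588/166993 + 40436/(-14542763) = -588/166993 + 40436*(-1/14542763) = -588/166993 - 40436/14542763 = -15303673592/2428539621659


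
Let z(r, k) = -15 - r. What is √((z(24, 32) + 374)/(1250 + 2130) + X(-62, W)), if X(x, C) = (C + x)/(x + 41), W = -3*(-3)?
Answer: √781935/546 ≈ 1.6195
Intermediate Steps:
W = 9
X(x, C) = (C + x)/(41 + x)
√((z(24, 32) + 374)/(1250 + 2130) + X(-62, W)) = √(((-15 - 1*24) + 374)/(1250 + 2130) + (9 - 62)/(41 - 62)) = √(((-15 - 24) + 374)/3380 - 53/(-21)) = √((-39 + 374)*(1/3380) - 1/21*(-53)) = √(335*(1/3380) + 53/21) = √(67/676 + 53/21) = √(37235/14196) = √781935/546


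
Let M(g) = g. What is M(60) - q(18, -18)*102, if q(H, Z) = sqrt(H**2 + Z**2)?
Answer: 60 - 1836*sqrt(2) ≈ -2536.5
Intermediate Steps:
M(60) - q(18, -18)*102 = 60 - sqrt(18**2 + (-18)**2)*102 = 60 - sqrt(324 + 324)*102 = 60 - sqrt(648)*102 = 60 - 18*sqrt(2)*102 = 60 - 1836*sqrt(2)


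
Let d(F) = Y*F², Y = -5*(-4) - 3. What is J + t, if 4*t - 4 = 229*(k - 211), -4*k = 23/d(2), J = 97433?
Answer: 92860157/1088 ≈ 85349.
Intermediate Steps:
Y = 17 (Y = 20 - 3 = 17)
d(F) = 17*F²
k = -23/272 (k = -23/(4*(17*2²)) = -23/(4*(17*4)) = -23/(4*68) = -¼*23/68 = -23/272 ≈ -0.084559)
t = -13146947/1088 (t = 1 + (229*(-23/272 - 211))/4 = 1 + (229*(-57415/272))/4 = 1 + (¼)*(-13148035/272) = 1 - 13148035/1088 = -13146947/1088 ≈ -12084.)
J + t = 97433 - 13146947/1088 = 92860157/1088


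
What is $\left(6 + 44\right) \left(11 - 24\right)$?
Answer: $-650$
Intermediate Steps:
$\left(6 + 44\right) \left(11 - 24\right) = 50 \left(11 - 24\right) = 50 \left(-13\right) = -650$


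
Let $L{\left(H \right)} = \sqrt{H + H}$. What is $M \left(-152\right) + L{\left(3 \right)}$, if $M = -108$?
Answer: $16416 + \sqrt{6} \approx 16418.0$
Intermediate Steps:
$L{\left(H \right)} = \sqrt{2} \sqrt{H}$ ($L{\left(H \right)} = \sqrt{2 H} = \sqrt{2} \sqrt{H}$)
$M \left(-152\right) + L{\left(3 \right)} = \left(-108\right) \left(-152\right) + \sqrt{2} \sqrt{3} = 16416 + \sqrt{6}$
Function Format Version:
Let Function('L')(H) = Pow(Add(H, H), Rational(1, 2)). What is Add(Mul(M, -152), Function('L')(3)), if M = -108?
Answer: Add(16416, Pow(6, Rational(1, 2))) ≈ 16418.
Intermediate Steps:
Function('L')(H) = Mul(Pow(2, Rational(1, 2)), Pow(H, Rational(1, 2))) (Function('L')(H) = Pow(Mul(2, H), Rational(1, 2)) = Mul(Pow(2, Rational(1, 2)), Pow(H, Rational(1, 2))))
Add(Mul(M, -152), Function('L')(3)) = Add(Mul(-108, -152), Mul(Pow(2, Rational(1, 2)), Pow(3, Rational(1, 2)))) = Add(16416, Pow(6, Rational(1, 2)))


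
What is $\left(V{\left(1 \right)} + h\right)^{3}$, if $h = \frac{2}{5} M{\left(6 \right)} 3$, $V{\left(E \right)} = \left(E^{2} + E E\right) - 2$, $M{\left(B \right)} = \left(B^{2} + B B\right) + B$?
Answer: $\frac{102503232}{125} \approx 8.2003 \cdot 10^{5}$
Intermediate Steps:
$M{\left(B \right)} = B + 2 B^{2}$ ($M{\left(B \right)} = \left(B^{2} + B^{2}\right) + B = 2 B^{2} + B = B + 2 B^{2}$)
$V{\left(E \right)} = -2 + 2 E^{2}$ ($V{\left(E \right)} = \left(E^{2} + E^{2}\right) - 2 = 2 E^{2} - 2 = -2 + 2 E^{2}$)
$h = \frac{468}{5}$ ($h = \frac{2}{5} \cdot 6 \left(1 + 2 \cdot 6\right) 3 = 2 \cdot \frac{1}{5} \cdot 6 \left(1 + 12\right) 3 = \frac{2 \cdot 6 \cdot 13}{5} \cdot 3 = \frac{2}{5} \cdot 78 \cdot 3 = \frac{156}{5} \cdot 3 = \frac{468}{5} \approx 93.6$)
$\left(V{\left(1 \right)} + h\right)^{3} = \left(\left(-2 + 2 \cdot 1^{2}\right) + \frac{468}{5}\right)^{3} = \left(\left(-2 + 2 \cdot 1\right) + \frac{468}{5}\right)^{3} = \left(\left(-2 + 2\right) + \frac{468}{5}\right)^{3} = \left(0 + \frac{468}{5}\right)^{3} = \left(\frac{468}{5}\right)^{3} = \frac{102503232}{125}$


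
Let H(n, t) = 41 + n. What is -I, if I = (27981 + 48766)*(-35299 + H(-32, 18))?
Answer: 2708401630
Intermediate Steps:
I = -2708401630 (I = (27981 + 48766)*(-35299 + (41 - 32)) = 76747*(-35299 + 9) = 76747*(-35290) = -2708401630)
-I = -1*(-2708401630) = 2708401630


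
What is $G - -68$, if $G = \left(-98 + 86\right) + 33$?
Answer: $89$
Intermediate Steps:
$G = 21$ ($G = -12 + 33 = 21$)
$G - -68 = 21 - -68 = 21 + 68 = 89$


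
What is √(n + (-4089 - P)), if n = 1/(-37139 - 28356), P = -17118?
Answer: √55889133515230/65495 ≈ 114.14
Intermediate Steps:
n = -1/65495 (n = 1/(-65495) = -1/65495 ≈ -1.5268e-5)
√(n + (-4089 - P)) = √(-1/65495 + (-4089 - 1*(-17118))) = √(-1/65495 + (-4089 + 17118)) = √(-1/65495 + 13029) = √(853334354/65495) = √55889133515230/65495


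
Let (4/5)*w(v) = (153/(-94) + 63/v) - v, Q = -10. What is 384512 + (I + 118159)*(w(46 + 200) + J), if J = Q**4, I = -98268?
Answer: 1488753391821/7708 ≈ 1.9314e+8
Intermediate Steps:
w(v) = -765/376 - 5*v/4 + 315/(4*v) (w(v) = 5*((153/(-94) + 63/v) - v)/4 = 5*((153*(-1/94) + 63/v) - v)/4 = 5*((-153/94 + 63/v) - v)/4 = 5*(-153/94 - v + 63/v)/4 = -765/376 - 5*v/4 + 315/(4*v))
J = 10000 (J = (-10)**4 = 10000)
384512 + (I + 118159)*(w(46 + 200) + J) = 384512 + (-98268 + 118159)*(5*(5922 - 153*(46 + 200) - 94*(46 + 200)**2)/(376*(46 + 200)) + 10000) = 384512 + 19891*((5/376)*(5922 - 153*246 - 94*246**2)/246 + 10000) = 384512 + 19891*((5/376)*(1/246)*(5922 - 37638 - 94*60516) + 10000) = 384512 + 19891*((5/376)*(1/246)*(5922 - 37638 - 5688504) + 10000) = 384512 + 19891*((5/376)*(1/246)*(-5720220) + 10000) = 384512 + 19891*(-2383425/7708 + 10000) = 384512 + 19891*(74696575/7708) = 384512 + 1485789573325/7708 = 1488753391821/7708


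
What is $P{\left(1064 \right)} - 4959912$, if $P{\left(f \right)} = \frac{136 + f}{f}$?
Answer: $- \frac{659668146}{133} \approx -4.9599 \cdot 10^{6}$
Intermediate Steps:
$P{\left(f \right)} = \frac{136 + f}{f}$
$P{\left(1064 \right)} - 4959912 = \frac{136 + 1064}{1064} - 4959912 = \frac{1}{1064} \cdot 1200 - 4959912 = \frac{150}{133} - 4959912 = - \frac{659668146}{133}$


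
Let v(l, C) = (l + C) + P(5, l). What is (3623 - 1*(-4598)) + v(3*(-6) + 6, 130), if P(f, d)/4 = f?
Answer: 8359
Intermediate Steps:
P(f, d) = 4*f
v(l, C) = 20 + C + l (v(l, C) = (l + C) + 4*5 = (C + l) + 20 = 20 + C + l)
(3623 - 1*(-4598)) + v(3*(-6) + 6, 130) = (3623 - 1*(-4598)) + (20 + 130 + (3*(-6) + 6)) = (3623 + 4598) + (20 + 130 + (-18 + 6)) = 8221 + (20 + 130 - 12) = 8221 + 138 = 8359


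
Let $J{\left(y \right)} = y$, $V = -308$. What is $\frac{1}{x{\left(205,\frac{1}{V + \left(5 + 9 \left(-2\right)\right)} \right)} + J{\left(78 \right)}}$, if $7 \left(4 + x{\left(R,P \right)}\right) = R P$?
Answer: $\frac{2247}{166073} \approx 0.01353$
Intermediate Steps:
$x{\left(R,P \right)} = -4 + \frac{P R}{7}$ ($x{\left(R,P \right)} = -4 + \frac{R P}{7} = -4 + \frac{P R}{7}$)
$\frac{1}{x{\left(205,\frac{1}{V + \left(5 + 9 \left(-2\right)\right)} \right)} + J{\left(78 \right)}} = \frac{1}{\left(-4 + \frac{1}{7} \frac{1}{-308 + \left(5 + 9 \left(-2\right)\right)} 205\right) + 78} = \frac{1}{\left(-4 + \frac{1}{7} \frac{1}{-308 + \left(5 - 18\right)} 205\right) + 78} = \frac{1}{\left(-4 + \frac{1}{7} \frac{1}{-308 - 13} \cdot 205\right) + 78} = \frac{1}{\left(-4 + \frac{1}{7} \frac{1}{-321} \cdot 205\right) + 78} = \frac{1}{\left(-4 + \frac{1}{7} \left(- \frac{1}{321}\right) 205\right) + 78} = \frac{1}{\left(-4 - \frac{205}{2247}\right) + 78} = \frac{1}{- \frac{9193}{2247} + 78} = \frac{1}{\frac{166073}{2247}} = \frac{2247}{166073}$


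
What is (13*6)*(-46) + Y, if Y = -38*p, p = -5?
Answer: -3398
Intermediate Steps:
Y = 190 (Y = -38*(-5) = 190)
(13*6)*(-46) + Y = (13*6)*(-46) + 190 = 78*(-46) + 190 = -3588 + 190 = -3398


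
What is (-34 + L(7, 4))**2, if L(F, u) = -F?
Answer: 1681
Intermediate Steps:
(-34 + L(7, 4))**2 = (-34 - 1*7)**2 = (-34 - 7)**2 = (-41)**2 = 1681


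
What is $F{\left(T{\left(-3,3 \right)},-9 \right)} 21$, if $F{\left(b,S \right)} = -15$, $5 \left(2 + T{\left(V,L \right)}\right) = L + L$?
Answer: $-315$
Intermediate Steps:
$T{\left(V,L \right)} = -2 + \frac{2 L}{5}$ ($T{\left(V,L \right)} = -2 + \frac{L + L}{5} = -2 + \frac{2 L}{5}$)
$F{\left(T{\left(-3,3 \right)},-9 \right)} 21 = \left(-15\right) 21 = -315$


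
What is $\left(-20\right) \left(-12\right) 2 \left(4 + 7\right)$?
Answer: $5280$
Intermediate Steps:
$\left(-20\right) \left(-12\right) 2 \left(4 + 7\right) = 240 \cdot 2 \cdot 11 = 240 \cdot 22 = 5280$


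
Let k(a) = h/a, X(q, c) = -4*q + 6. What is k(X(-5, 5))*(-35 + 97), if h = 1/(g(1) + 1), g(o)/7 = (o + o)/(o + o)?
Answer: 31/104 ≈ 0.29808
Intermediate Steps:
g(o) = 7 (g(o) = 7*((o + o)/(o + o)) = 7*((2*o)/((2*o))) = 7*((2*o)*(1/(2*o))) = 7*1 = 7)
h = 1/8 (h = 1/(7 + 1) = 1/8 ≈ 0.12500)
X(q, c) = 6 - 4*q
k(a) = 1/(8*a)
k(X(-5, 5))*(-35 + 97) = (1/(8*(6 - 4*(-5))))*(-35 + 97) = (1/(8*(6 + 20)))*62 = ((1/8)/26)*62 = ((1/8)*(1/26))*62 = (1/208)*62 = 31/104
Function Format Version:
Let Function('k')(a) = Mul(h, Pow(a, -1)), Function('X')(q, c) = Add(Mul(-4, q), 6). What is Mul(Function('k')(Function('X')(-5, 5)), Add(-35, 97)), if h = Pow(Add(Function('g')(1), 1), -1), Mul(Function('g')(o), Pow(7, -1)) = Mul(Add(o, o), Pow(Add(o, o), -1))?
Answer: Rational(31, 104) ≈ 0.29808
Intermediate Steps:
Function('g')(o) = 7 (Function('g')(o) = Mul(7, Mul(Add(o, o), Pow(Add(o, o), -1))) = Mul(7, Mul(Mul(2, o), Pow(Mul(2, o), -1))) = Mul(7, Mul(Mul(2, o), Mul(Rational(1, 2), Pow(o, -1)))) = Mul(7, 1) = 7)
h = Rational(1, 8) (h = Pow(Add(7, 1), -1) = Pow(8, -1) = Rational(1, 8) ≈ 0.12500)
Function('X')(q, c) = Add(6, Mul(-4, q))
Function('k')(a) = Mul(Rational(1, 8), Pow(a, -1))
Mul(Function('k')(Function('X')(-5, 5)), Add(-35, 97)) = Mul(Mul(Rational(1, 8), Pow(Add(6, Mul(-4, -5)), -1)), Add(-35, 97)) = Mul(Mul(Rational(1, 8), Pow(Add(6, 20), -1)), 62) = Mul(Mul(Rational(1, 8), Pow(26, -1)), 62) = Mul(Mul(Rational(1, 8), Rational(1, 26)), 62) = Mul(Rational(1, 208), 62) = Rational(31, 104)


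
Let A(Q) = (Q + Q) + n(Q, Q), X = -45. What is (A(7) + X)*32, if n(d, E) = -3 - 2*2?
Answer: -1216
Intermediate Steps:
n(d, E) = -7 (n(d, E) = -3 - 4 = -7)
A(Q) = -7 + 2*Q (A(Q) = (Q + Q) - 7 = 2*Q - 7 = -7 + 2*Q)
(A(7) + X)*32 = ((-7 + 2*7) - 45)*32 = ((-7 + 14) - 45)*32 = (7 - 45)*32 = -38*32 = -1216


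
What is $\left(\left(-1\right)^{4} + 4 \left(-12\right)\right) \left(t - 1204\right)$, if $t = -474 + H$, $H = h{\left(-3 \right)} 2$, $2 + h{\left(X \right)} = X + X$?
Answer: $79618$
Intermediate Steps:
$h{\left(X \right)} = -2 + 2 X$ ($h{\left(X \right)} = -2 + \left(X + X\right) = -2 + 2 X$)
$H = -16$ ($H = \left(-2 + 2 \left(-3\right)\right) 2 = \left(-2 - 6\right) 2 = \left(-8\right) 2 = -16$)
$t = -490$ ($t = -474 - 16 = -490$)
$\left(\left(-1\right)^{4} + 4 \left(-12\right)\right) \left(t - 1204\right) = \left(\left(-1\right)^{4} + 4 \left(-12\right)\right) \left(-490 - 1204\right) = \left(1 - 48\right) \left(-1694\right) = \left(-47\right) \left(-1694\right) = 79618$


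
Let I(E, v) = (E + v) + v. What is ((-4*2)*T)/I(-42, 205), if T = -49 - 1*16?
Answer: 65/46 ≈ 1.4130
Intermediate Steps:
T = -65 (T = -49 - 16 = -65)
I(E, v) = E + 2*v
((-4*2)*T)/I(-42, 205) = (-4*2*(-65))/(-42 + 2*205) = (-8*(-65))/(-42 + 410) = 520/368 = 520*(1/368) = 65/46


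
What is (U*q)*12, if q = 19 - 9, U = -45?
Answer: -5400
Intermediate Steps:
q = 10
(U*q)*12 = -45*10*12 = -450*12 = -5400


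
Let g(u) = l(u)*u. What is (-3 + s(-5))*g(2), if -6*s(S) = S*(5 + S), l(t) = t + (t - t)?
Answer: -12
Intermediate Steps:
l(t) = t (l(t) = t + 0 = t)
g(u) = u² (g(u) = u*u = u²)
s(S) = -S*(5 + S)/6
(-3 + s(-5))*g(2) = (-3 - ⅙*(-5)*(5 - 5))*2² = (-3 - ⅙*(-5)*0)*4 = (-3 + 0)*4 = -3*4 = -12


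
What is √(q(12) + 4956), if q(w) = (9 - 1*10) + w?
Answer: √4967 ≈ 70.477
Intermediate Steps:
q(w) = -1 + w (q(w) = (9 - 10) + w = -1 + w)
√(q(12) + 4956) = √((-1 + 12) + 4956) = √(11 + 4956) = √4967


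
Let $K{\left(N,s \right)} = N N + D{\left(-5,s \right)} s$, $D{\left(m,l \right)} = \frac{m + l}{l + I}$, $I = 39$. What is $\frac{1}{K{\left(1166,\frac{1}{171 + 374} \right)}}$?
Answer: $\frac{2896130}{3937450917599} \approx 7.3553 \cdot 10^{-7}$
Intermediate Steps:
$D{\left(m,l \right)} = \frac{l + m}{39 + l}$ ($D{\left(m,l \right)} = \frac{m + l}{l + 39} = \frac{l + m}{39 + l}$)
$K{\left(N,s \right)} = N^{2} + \frac{s \left(-5 + s\right)}{39 + s}$ ($K{\left(N,s \right)} = N N + \frac{s - 5}{39 + s} s = N^{2} + \frac{-5 + s}{39 + s} s = N^{2} + \frac{s \left(-5 + s\right)}{39 + s}$)
$\frac{1}{K{\left(1166,\frac{1}{171 + 374} \right)}} = \frac{1}{\frac{1}{39 + \frac{1}{171 + 374}} \left(\frac{-5 + \frac{1}{171 + 374}}{171 + 374} + 1166^{2} \left(39 + \frac{1}{171 + 374}\right)\right)} = \frac{1}{\frac{1}{39 + \frac{1}{545}} \left(\frac{-5 + \frac{1}{545}}{545} + 1359556 \left(39 + \frac{1}{545}\right)\right)} = \frac{1}{\frac{1}{\frac{21256}{545}} \left(\frac{1}{545} \left(- \frac{2724}{545}\right) + 1359556 \cdot \frac{21256}{545}\right)} = \frac{1}{\frac{545}{21256} \left(- \frac{2724}{297025} + \frac{28898722336}{545}\right)} = \frac{1}{\frac{545}{21256} \cdot \frac{15749803670396}{297025}} = \frac{1}{\frac{3937450917599}{2896130}} = \frac{2896130}{3937450917599}$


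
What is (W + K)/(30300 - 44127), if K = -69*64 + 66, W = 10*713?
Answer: -2780/13827 ≈ -0.20106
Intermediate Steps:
W = 7130
K = -4350 (K = -4416 + 66 = -4350)
(W + K)/(30300 - 44127) = (7130 - 4350)/(30300 - 44127) = 2780/(-13827) = 2780*(-1/13827) = -2780/13827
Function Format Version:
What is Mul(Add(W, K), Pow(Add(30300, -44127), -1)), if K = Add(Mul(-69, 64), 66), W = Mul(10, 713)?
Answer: Rational(-2780, 13827) ≈ -0.20106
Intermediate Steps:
W = 7130
K = -4350 (K = Add(-4416, 66) = -4350)
Mul(Add(W, K), Pow(Add(30300, -44127), -1)) = Mul(Add(7130, -4350), Pow(Add(30300, -44127), -1)) = Mul(2780, Pow(-13827, -1)) = Mul(2780, Rational(-1, 13827)) = Rational(-2780, 13827)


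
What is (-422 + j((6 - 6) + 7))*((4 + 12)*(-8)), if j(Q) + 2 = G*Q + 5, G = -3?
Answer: 56320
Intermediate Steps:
j(Q) = 3 - 3*Q (j(Q) = -2 + (-3*Q + 5) = -2 + (5 - 3*Q) = 3 - 3*Q)
(-422 + j((6 - 6) + 7))*((4 + 12)*(-8)) = (-422 + (3 - 3*((6 - 6) + 7)))*((4 + 12)*(-8)) = (-422 + (3 - 3*(0 + 7)))*(16*(-8)) = (-422 + (3 - 3*7))*(-128) = (-422 + (3 - 21))*(-128) = (-422 - 18)*(-128) = -440*(-128) = 56320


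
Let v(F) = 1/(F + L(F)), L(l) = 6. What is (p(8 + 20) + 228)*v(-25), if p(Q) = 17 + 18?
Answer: -263/19 ≈ -13.842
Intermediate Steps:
p(Q) = 35
v(F) = 1/(6 + F) (v(F) = 1/(F + 6) = 1/(6 + F))
(p(8 + 20) + 228)*v(-25) = (35 + 228)/(6 - 25) = 263/(-19) = 263*(-1/19) = -263/19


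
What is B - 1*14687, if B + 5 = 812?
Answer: -13880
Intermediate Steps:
B = 807 (B = -5 + 812 = 807)
B - 1*14687 = 807 - 1*14687 = 807 - 14687 = -13880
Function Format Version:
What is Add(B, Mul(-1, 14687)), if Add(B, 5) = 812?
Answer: -13880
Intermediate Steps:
B = 807 (B = Add(-5, 812) = 807)
Add(B, Mul(-1, 14687)) = Add(807, Mul(-1, 14687)) = Add(807, -14687) = -13880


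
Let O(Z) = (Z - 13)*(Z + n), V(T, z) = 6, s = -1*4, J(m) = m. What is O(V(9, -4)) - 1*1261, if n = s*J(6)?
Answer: -1135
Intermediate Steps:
s = -4
n = -24 (n = -4*6 = -24)
O(Z) = (-24 + Z)*(-13 + Z) (O(Z) = (Z - 13)*(Z - 24) = (-13 + Z)*(-24 + Z) = (-24 + Z)*(-13 + Z))
O(V(9, -4)) - 1*1261 = (312 + 6**2 - 37*6) - 1*1261 = (312 + 36 - 222) - 1261 = 126 - 1261 = -1135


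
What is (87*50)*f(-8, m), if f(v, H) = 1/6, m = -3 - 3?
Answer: 725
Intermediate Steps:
m = -6
f(v, H) = ⅙
(87*50)*f(-8, m) = (87*50)*(⅙) = 4350*(⅙) = 725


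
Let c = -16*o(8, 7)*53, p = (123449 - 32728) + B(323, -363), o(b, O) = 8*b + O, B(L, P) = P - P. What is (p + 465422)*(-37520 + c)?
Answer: -54350743104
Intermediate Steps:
B(L, P) = 0
o(b, O) = O + 8*b
p = 90721 (p = (123449 - 32728) + 0 = 90721 + 0 = 90721)
c = -60208 (c = -16*(7 + 8*8)*53 = -16*(7 + 64)*53 = -16*71*53 = -1136*53 = -60208)
(p + 465422)*(-37520 + c) = (90721 + 465422)*(-37520 - 60208) = 556143*(-97728) = -54350743104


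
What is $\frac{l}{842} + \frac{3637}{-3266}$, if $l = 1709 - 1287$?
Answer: $- \frac{842051}{1374986} \approx -0.61241$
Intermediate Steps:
$l = 422$
$\frac{l}{842} + \frac{3637}{-3266} = \frac{422}{842} + \frac{3637}{-3266} = 422 \cdot \frac{1}{842} + 3637 \left(- \frac{1}{3266}\right) = \frac{211}{421} - \frac{3637}{3266} = - \frac{842051}{1374986}$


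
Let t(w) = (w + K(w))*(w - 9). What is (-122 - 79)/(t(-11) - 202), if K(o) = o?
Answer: -201/238 ≈ -0.84454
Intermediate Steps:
t(w) = 2*w*(-9 + w) (t(w) = (w + w)*(w - 9) = (2*w)*(-9 + w) = 2*w*(-9 + w))
(-122 - 79)/(t(-11) - 202) = (-122 - 79)/(2*(-11)*(-9 - 11) - 202) = -201/(2*(-11)*(-20) - 202) = -201/(440 - 202) = -201/238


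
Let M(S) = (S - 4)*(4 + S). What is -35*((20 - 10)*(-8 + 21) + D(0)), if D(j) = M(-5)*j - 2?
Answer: -4480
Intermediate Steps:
M(S) = (-4 + S)*(4 + S)
D(j) = -2 + 9*j (D(j) = (-16 + (-5)**2)*j - 2 = (-16 + 25)*j - 2 = 9*j - 2 = -2 + 9*j)
-35*((20 - 10)*(-8 + 21) + D(0)) = -35*((20 - 10)*(-8 + 21) + (-2 + 9*0)) = -35*(10*13 + (-2 + 0)) = -35*(130 - 2) = -35*128 = -4480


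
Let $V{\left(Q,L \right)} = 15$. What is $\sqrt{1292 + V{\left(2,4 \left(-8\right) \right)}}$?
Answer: $\sqrt{1307} \approx 36.152$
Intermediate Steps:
$\sqrt{1292 + V{\left(2,4 \left(-8\right) \right)}} = \sqrt{1292 + 15} = \sqrt{1307}$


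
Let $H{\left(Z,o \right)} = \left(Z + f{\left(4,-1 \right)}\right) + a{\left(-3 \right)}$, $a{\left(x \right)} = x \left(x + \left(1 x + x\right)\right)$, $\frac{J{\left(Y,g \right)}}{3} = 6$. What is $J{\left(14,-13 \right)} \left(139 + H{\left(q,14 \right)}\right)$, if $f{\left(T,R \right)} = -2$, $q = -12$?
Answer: $2736$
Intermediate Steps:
$J{\left(Y,g \right)} = 18$ ($J{\left(Y,g \right)} = 3 \cdot 6 = 18$)
$a{\left(x \right)} = 3 x^{2}$ ($a{\left(x \right)} = x \left(x + \left(x + x\right)\right) = x \left(x + 2 x\right) = x 3 x = 3 x^{2}$)
$H{\left(Z,o \right)} = 25 + Z$ ($H{\left(Z,o \right)} = \left(Z - 2\right) + 3 \left(-3\right)^{2} = \left(-2 + Z\right) + 3 \cdot 9 = \left(-2 + Z\right) + 27 = 25 + Z$)
$J{\left(14,-13 \right)} \left(139 + H{\left(q,14 \right)}\right) = 18 \left(139 + \left(25 - 12\right)\right) = 18 \left(139 + 13\right) = 18 \cdot 152 = 2736$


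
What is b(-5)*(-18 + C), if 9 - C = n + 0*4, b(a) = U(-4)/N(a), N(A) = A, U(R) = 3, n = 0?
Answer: 27/5 ≈ 5.4000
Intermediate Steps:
b(a) = 3/a
C = 9 (C = 9 - (0 + 0*4) = 9 - (0 + 0) = 9 - 1*0 = 9 + 0 = 9)
b(-5)*(-18 + C) = (3/(-5))*(-18 + 9) = (3*(-⅕))*(-9) = -⅗*(-9) = 27/5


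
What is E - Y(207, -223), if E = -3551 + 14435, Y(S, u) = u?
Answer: 11107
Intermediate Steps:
E = 10884
E - Y(207, -223) = 10884 - 1*(-223) = 10884 + 223 = 11107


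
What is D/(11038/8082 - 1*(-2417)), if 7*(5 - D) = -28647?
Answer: 57951981/34204156 ≈ 1.6943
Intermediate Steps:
D = 28682/7 (D = 5 - 1/7*(-28647) = 5 + 28647/7 = 28682/7 ≈ 4097.4)
D/(11038/8082 - 1*(-2417)) = 28682/(7*(11038/8082 - 1*(-2417))) = 28682/(7*(11038*(1/8082) + 2417)) = 28682/(7*(5519/4041 + 2417)) = 28682/(7*(9772616/4041)) = (28682/7)*(4041/9772616) = 57951981/34204156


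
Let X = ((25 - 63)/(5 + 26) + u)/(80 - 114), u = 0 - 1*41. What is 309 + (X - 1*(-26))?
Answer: 20847/62 ≈ 336.24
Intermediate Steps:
u = -41 (u = 0 - 41 = -41)
X = 77/62 (X = ((25 - 63)/(5 + 26) - 41)/(80 - 114) = (-38/31 - 41)/(-34) = (-38*1/31 - 41)*(-1/34) = (-38/31 - 41)*(-1/34) = -1309/31*(-1/34) = 77/62 ≈ 1.2419)
309 + (X - 1*(-26)) = 309 + (77/62 - 1*(-26)) = 309 + (77/62 + 26) = 309 + 1689/62 = 20847/62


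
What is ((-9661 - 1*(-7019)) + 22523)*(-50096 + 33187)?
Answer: -336167829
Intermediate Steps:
((-9661 - 1*(-7019)) + 22523)*(-50096 + 33187) = ((-9661 + 7019) + 22523)*(-16909) = (-2642 + 22523)*(-16909) = 19881*(-16909) = -336167829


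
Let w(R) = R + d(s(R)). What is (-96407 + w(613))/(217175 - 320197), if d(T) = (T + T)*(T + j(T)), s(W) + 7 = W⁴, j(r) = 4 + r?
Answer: -39876202408267886424151/51511 ≈ -7.7413e+17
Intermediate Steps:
s(W) = -7 + W⁴
d(T) = 2*T*(4 + 2*T) (d(T) = (T + T)*(T + (4 + T)) = (2*T)*(4 + 2*T) = 2*T*(4 + 2*T))
w(R) = R + 4*(-7 + R⁴)*(-5 + R⁴) (w(R) = R + 4*(-7 + R⁴)*(2 + (-7 + R⁴)) = R + 4*(-7 + R⁴)*(-5 + R⁴))
(-96407 + w(613))/(217175 - 320197) = (-96407 + (613 + 4*(-7 + 613⁴)*(-5 + 613⁴)))/(217175 - 320197) = (-96407 + (613 + 4*(-7 + 141202341361)*(-5 + 141202341361)))/(-103022) = (-96407 + (613 + 4*141202341354*141202341356))*(-1/103022) = (-96407 + (613 + 79752404816535772944096))*(-1/103022) = (-96407 + 79752404816535772944709)*(-1/103022) = 79752404816535772848302*(-1/103022) = -39876202408267886424151/51511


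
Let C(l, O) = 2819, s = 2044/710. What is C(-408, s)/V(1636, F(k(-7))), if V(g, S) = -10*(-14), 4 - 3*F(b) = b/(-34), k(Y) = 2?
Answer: 2819/140 ≈ 20.136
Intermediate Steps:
s = 1022/355 (s = 2044*(1/710) = 1022/355 ≈ 2.8789)
F(b) = 4/3 + b/102 (F(b) = 4/3 - b/(3*(-34)) = 4/3 - b*(-1)/(3*34) = 4/3 - (-1)*b/102 = 4/3 + b/102)
V(g, S) = 140
C(-408, s)/V(1636, F(k(-7))) = 2819/140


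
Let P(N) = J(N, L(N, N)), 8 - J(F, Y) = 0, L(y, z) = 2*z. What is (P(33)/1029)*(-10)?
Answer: -80/1029 ≈ -0.077745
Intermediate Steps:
J(F, Y) = 8 (J(F, Y) = 8 - 1*0 = 8 + 0 = 8)
P(N) = 8
(P(33)/1029)*(-10) = (8/1029)*(-10) = -80/1029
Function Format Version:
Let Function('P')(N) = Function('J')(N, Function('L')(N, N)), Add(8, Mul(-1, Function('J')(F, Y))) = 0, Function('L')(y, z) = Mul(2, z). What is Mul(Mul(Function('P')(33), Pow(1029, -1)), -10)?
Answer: Rational(-80, 1029) ≈ -0.077745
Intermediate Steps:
Function('J')(F, Y) = 8 (Function('J')(F, Y) = Add(8, Mul(-1, 0)) = Add(8, 0) = 8)
Function('P')(N) = 8
Mul(Mul(Function('P')(33), Pow(1029, -1)), -10) = Mul(Mul(8, Pow(1029, -1)), -10) = Mul(Mul(8, Rational(1, 1029)), -10) = Mul(Rational(8, 1029), -10) = Rational(-80, 1029)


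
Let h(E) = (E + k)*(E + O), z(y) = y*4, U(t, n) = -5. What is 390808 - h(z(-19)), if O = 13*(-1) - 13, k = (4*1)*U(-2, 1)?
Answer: 381016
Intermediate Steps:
z(y) = 4*y
k = -20 (k = (4*1)*(-5) = 4*(-5) = -20)
O = -26 (O = -13 - 13 = -26)
h(E) = (-26 + E)*(-20 + E) (h(E) = (E - 20)*(E - 26) = (-20 + E)*(-26 + E) = (-26 + E)*(-20 + E))
390808 - h(z(-19)) = 390808 - (520 + (4*(-19))² - 184*(-19)) = 390808 - (520 + (-76)² - 46*(-76)) = 390808 - (520 + 5776 + 3496) = 390808 - 1*9792 = 390808 - 9792 = 381016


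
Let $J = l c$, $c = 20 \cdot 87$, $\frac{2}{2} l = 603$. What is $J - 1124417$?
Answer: $-75197$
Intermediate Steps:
$l = 603$
$c = 1740$
$J = 1049220$ ($J = 603 \cdot 1740 = 1049220$)
$J - 1124417 = 1049220 - 1124417 = -75197$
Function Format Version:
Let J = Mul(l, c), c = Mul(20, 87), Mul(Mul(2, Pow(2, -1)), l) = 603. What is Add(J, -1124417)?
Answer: -75197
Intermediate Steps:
l = 603
c = 1740
J = 1049220 (J = Mul(603, 1740) = 1049220)
Add(J, -1124417) = Add(1049220, -1124417) = -75197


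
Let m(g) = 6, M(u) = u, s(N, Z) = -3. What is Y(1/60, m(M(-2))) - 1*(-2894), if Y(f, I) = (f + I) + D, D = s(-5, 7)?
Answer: 173821/60 ≈ 2897.0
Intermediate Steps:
D = -3
Y(f, I) = -3 + I + f (Y(f, I) = (f + I) - 3 = (I + f) - 3 = -3 + I + f)
Y(1/60, m(M(-2))) - 1*(-2894) = (-3 + 6 + 1/60) - 1*(-2894) = (-3 + 6 + 1/60) + 2894 = 181/60 + 2894 = 173821/60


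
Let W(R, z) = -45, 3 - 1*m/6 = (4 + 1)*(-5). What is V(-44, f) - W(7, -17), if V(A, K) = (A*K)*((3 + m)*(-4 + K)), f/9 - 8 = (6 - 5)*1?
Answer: -46927143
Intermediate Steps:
m = 168 (m = 18 - 6*(4 + 1)*(-5) = 18 - 30*(-5) = 18 - 6*(-25) = 18 + 150 = 168)
f = 81 (f = 72 + 9*((6 - 5)*1) = 72 + 9*(1*1) = 72 + 9*1 = 72 + 9 = 81)
V(A, K) = A*K*(-684 + 171*K) (V(A, K) = (A*K)*((3 + 168)*(-4 + K)) = (A*K)*(171*(-4 + K)) = (A*K)*(-684 + 171*K) = A*K*(-684 + 171*K))
V(-44, f) - W(7, -17) = 171*(-44)*81*(-4 + 81) - 1*(-45) = 171*(-44)*81*77 + 45 = -46927188 + 45 = -46927143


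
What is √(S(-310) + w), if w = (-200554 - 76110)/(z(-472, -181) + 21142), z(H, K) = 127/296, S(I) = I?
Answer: I*√1405945369193734/2086053 ≈ 17.975*I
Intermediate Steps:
z(H, K) = 127/296 (z(H, K) = 127*(1/296) = 127/296)
w = -81892544/6258159 (w = (-200554 - 76110)/(127/296 + 21142) = -276664/6258159/296 = -276664*296/6258159 = -81892544/6258159 ≈ -13.086)
√(S(-310) + w) = √(-310 - 81892544/6258159) = √(-2021921834/6258159) = I*√1405945369193734/2086053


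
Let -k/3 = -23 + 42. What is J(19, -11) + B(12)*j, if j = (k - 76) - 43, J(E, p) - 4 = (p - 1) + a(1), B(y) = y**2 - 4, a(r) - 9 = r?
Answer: -24638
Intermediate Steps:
a(r) = 9 + r
k = -57 (k = -3*(-23 + 42) = -3*19 = -57)
B(y) = -4 + y**2
J(E, p) = 13 + p (J(E, p) = 4 + ((p - 1) + (9 + 1)) = 4 + ((-1 + p) + 10) = 4 + (9 + p) = 13 + p)
j = -176 (j = (-57 - 76) - 43 = -133 - 43 = -176)
J(19, -11) + B(12)*j = (13 - 11) + (-4 + 12**2)*(-176) = 2 + (-4 + 144)*(-176) = 2 + 140*(-176) = 2 - 24640 = -24638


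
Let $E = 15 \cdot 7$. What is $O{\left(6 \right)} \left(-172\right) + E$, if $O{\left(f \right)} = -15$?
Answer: $2685$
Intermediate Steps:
$E = 105$
$O{\left(6 \right)} \left(-172\right) + E = \left(-15\right) \left(-172\right) + 105 = 2580 + 105 = 2685$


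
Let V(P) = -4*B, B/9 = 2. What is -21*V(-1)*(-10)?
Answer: -15120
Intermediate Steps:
B = 18 (B = 9*2 = 18)
V(P) = -72 (V(P) = -4*18 = -72)
-21*V(-1)*(-10) = -21*(-72)*(-10) = 1512*(-10) = -15120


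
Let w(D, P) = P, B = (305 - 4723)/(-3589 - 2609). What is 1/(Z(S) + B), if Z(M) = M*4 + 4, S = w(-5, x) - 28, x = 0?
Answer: -3099/332483 ≈ -0.0093208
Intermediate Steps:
B = 2209/3099 (B = -4418/(-6198) = -4418*(-1/6198) = 2209/3099 ≈ 0.71281)
S = -28 (S = 0 - 28 = -28)
Z(M) = 4 + 4*M (Z(M) = 4*M + 4 = 4 + 4*M)
1/(Z(S) + B) = 1/((4 + 4*(-28)) + 2209/3099) = 1/((4 - 112) + 2209/3099) = 1/(-108 + 2209/3099) = 1/(-332483/3099) = -3099/332483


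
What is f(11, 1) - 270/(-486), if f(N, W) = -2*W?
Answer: -13/9 ≈ -1.4444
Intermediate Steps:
f(11, 1) - 270/(-486) = -2*1 - 270/(-486) = -2 - 270*(-1)/486 = -2 - 1*(-5/9) = -2 + 5/9 = -13/9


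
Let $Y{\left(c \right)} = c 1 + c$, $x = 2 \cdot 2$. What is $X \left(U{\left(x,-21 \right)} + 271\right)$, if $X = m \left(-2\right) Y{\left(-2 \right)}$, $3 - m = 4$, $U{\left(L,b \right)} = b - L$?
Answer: $-1968$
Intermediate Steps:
$x = 4$
$m = -1$ ($m = 3 - 4 = -1$)
$Y{\left(c \right)} = 2 c$ ($Y{\left(c \right)} = c + c = 2 c$)
$X = -8$ ($X = \left(-1\right) \left(-2\right) 2 \left(-2\right) = 2 \left(-4\right) = -8$)
$X \left(U{\left(x,-21 \right)} + 271\right) = - 8 \left(\left(-21 - 4\right) + 271\right) = - 8 \left(-25 + 271\right) = \left(-8\right) 246 = -1968$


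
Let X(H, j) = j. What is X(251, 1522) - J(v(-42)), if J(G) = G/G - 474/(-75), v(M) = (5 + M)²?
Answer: 37867/25 ≈ 1514.7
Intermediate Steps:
J(G) = 183/25 (J(G) = 1 - 474*(-1/75) = 1 + 158/25 = 183/25)
X(251, 1522) - J(v(-42)) = 1522 - 1*183/25 = 1522 - 183/25 = 37867/25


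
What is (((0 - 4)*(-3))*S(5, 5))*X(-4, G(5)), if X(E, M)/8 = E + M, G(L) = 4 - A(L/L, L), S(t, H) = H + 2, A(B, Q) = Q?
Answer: -3360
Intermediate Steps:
S(t, H) = 2 + H
G(L) = 4 - L
X(E, M) = 8*E + 8*M (X(E, M) = 8*(E + M) = 8*E + 8*M)
(((0 - 4)*(-3))*S(5, 5))*X(-4, G(5)) = (((0 - 4)*(-3))*(2 + 5))*(8*(-4) + 8*(4 - 1*5)) = (-4*(-3)*7)*(-32 + 8*(4 - 5)) = (12*7)*(-32 + 8*(-1)) = 84*(-32 - 8) = 84*(-40) = -3360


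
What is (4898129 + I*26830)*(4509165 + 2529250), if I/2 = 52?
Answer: 54114494768335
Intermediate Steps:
I = 104 (I = 2*52 = 104)
(4898129 + I*26830)*(4509165 + 2529250) = (4898129 + 104*26830)*(4509165 + 2529250) = (4898129 + 2790320)*7038415 = 7688449*7038415 = 54114494768335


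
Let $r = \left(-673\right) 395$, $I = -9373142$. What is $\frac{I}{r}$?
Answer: $\frac{9373142}{265835} \approx 35.259$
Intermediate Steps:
$r = -265835$
$\frac{I}{r} = - \frac{9373142}{-265835} = \left(-9373142\right) \left(- \frac{1}{265835}\right) = \frac{9373142}{265835}$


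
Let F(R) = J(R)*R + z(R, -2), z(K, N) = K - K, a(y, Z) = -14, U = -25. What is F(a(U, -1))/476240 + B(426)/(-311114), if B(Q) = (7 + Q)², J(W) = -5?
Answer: -4463399169/7408246568 ≈ -0.60249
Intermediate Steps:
z(K, N) = 0
F(R) = -5*R (F(R) = -5*R + 0 = -5*R)
F(a(U, -1))/476240 + B(426)/(-311114) = -5*(-14)/476240 + (7 + 426)²/(-311114) = 70*(1/476240) + 433²*(-1/311114) = 7/47624 + 187489*(-1/311114) = 7/47624 - 187489/311114 = -4463399169/7408246568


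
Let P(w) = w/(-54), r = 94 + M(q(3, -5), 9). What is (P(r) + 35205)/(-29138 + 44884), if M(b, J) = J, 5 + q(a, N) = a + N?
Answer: 1900967/850284 ≈ 2.2357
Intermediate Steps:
q(a, N) = -5 + N + a (q(a, N) = -5 + (a + N) = -5 + (N + a) = -5 + N + a)
r = 103 (r = 94 + 9 = 103)
P(w) = -w/54 (P(w) = w*(-1/54) = -w/54)
(P(r) + 35205)/(-29138 + 44884) = (-1/54*103 + 35205)/(-29138 + 44884) = (-103/54 + 35205)/15746 = (1900967/54)*(1/15746) = 1900967/850284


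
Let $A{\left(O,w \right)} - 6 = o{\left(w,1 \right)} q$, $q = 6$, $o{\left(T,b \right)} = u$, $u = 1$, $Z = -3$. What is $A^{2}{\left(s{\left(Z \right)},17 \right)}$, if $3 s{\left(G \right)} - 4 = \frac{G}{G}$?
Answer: $144$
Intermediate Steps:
$o{\left(T,b \right)} = 1$
$s{\left(G \right)} = \frac{5}{3}$ ($s{\left(G \right)} = \frac{4}{3} + \frac{G \frac{1}{G}}{3} = \frac{4}{3} + \frac{1}{3} \cdot 1 = \frac{4}{3} + \frac{1}{3} = \frac{5}{3}$)
$A{\left(O,w \right)} = 12$ ($A{\left(O,w \right)} = 6 + 1 \cdot 6 = 6 + 6 = 12$)
$A^{2}{\left(s{\left(Z \right)},17 \right)} = 12^{2} = 144$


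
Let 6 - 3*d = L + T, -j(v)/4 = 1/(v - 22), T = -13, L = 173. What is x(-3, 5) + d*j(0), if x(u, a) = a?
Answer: -13/3 ≈ -4.3333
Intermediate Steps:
j(v) = -4/(-22 + v) (j(v) = -4/(v - 22) = -4/(-22 + v))
d = -154/3 (d = 2 - (173 - 13)/3 = 2 - ⅓*160 = 2 - 160/3 = -154/3 ≈ -51.333)
x(-3, 5) + d*j(0) = 5 - (-616)/(3*(-22 + 0)) = 5 - (-616)/(3*(-22)) = 5 - (-616)*(-1)/(3*22) = 5 - 154/3*2/11 = 5 - 28/3 = -13/3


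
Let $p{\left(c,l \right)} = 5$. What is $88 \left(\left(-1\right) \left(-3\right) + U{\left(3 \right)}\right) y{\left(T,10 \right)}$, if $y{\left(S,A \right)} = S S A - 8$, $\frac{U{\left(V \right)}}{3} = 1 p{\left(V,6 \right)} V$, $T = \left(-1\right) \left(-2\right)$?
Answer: $135168$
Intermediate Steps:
$T = 2$
$U{\left(V \right)} = 15 V$ ($U{\left(V \right)} = 3 \cdot 1 \cdot 5 V = 3 \cdot 5 V = 15 V$)
$y{\left(S,A \right)} = -8 + A S^{2}$ ($y{\left(S,A \right)} = S^{2} A - 8 = A S^{2} - 8 = -8 + A S^{2}$)
$88 \left(\left(-1\right) \left(-3\right) + U{\left(3 \right)}\right) y{\left(T,10 \right)} = 88 \left(\left(-1\right) \left(-3\right) + 15 \cdot 3\right) \left(-8 + 10 \cdot 2^{2}\right) = 88 \left(3 + 45\right) \left(-8 + 10 \cdot 4\right) = 88 \cdot 48 \left(-8 + 40\right) = 4224 \cdot 32 = 135168$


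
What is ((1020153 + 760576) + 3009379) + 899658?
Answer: 5689766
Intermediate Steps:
((1020153 + 760576) + 3009379) + 899658 = (1780729 + 3009379) + 899658 = 4790108 + 899658 = 5689766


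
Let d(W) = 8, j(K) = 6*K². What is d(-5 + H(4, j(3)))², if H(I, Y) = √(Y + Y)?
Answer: 64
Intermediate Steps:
H(I, Y) = √2*√Y (H(I, Y) = √(2*Y) = √2*√Y)
d(-5 + H(4, j(3)))² = 8² = 64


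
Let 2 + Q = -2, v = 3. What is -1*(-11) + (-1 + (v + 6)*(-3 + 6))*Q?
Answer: -93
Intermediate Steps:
Q = -4 (Q = -2 - 2 = -4)
-1*(-11) + (-1 + (v + 6)*(-3 + 6))*Q = -1*(-11) + (-1 + (3 + 6)*(-3 + 6))*(-4) = 11 + (-1 + 9*3)*(-4) = 11 + (-1 + 27)*(-4) = 11 + 26*(-4) = 11 - 104 = -93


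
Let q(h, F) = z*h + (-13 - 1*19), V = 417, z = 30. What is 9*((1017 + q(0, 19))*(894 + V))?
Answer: 11622015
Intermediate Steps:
q(h, F) = -32 + 30*h (q(h, F) = 30*h + (-13 - 1*19) = 30*h + (-13 - 19) = 30*h - 32 = -32 + 30*h)
9*((1017 + q(0, 19))*(894 + V)) = 9*((1017 + (-32 + 30*0))*(894 + 417)) = 9*((1017 + (-32 + 0))*1311) = 9*((1017 - 32)*1311) = 9*(985*1311) = 9*1291335 = 11622015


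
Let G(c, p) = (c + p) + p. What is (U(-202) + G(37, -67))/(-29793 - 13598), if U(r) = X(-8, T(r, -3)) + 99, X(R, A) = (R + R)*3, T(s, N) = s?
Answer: 46/43391 ≈ 0.0010601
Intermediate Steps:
G(c, p) = c + 2*p
X(R, A) = 6*R (X(R, A) = (2*R)*3 = 6*R)
U(r) = 51 (U(r) = 6*(-8) + 99 = -48 + 99 = 51)
(U(-202) + G(37, -67))/(-29793 - 13598) = (51 + (37 + 2*(-67)))/(-29793 - 13598) = (51 + (37 - 134))/(-43391) = (51 - 97)*(-1/43391) = -46*(-1/43391) = 46/43391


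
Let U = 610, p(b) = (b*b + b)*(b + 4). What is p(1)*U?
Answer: 6100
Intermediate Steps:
p(b) = (4 + b)*(b + b**2) (p(b) = (b**2 + b)*(4 + b) = (b + b**2)*(4 + b) = (4 + b)*(b + b**2))
p(1)*U = (1*(4 + 1**2 + 5*1))*610 = (1*(4 + 1 + 5))*610 = (1*10)*610 = 10*610 = 6100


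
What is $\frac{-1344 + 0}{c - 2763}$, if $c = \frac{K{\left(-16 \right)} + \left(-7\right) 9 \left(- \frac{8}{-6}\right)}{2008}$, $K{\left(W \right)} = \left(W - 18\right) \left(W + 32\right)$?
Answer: $\frac{96384}{198169} \approx 0.48637$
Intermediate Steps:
$K{\left(W \right)} = \left(-18 + W\right) \left(32 + W\right)$
$c = - \frac{157}{502}$ ($c = \frac{\left(-576 + \left(-16\right)^{2} + 14 \left(-16\right)\right) + \left(-7\right) 9 \left(- \frac{8}{-6}\right)}{2008} = \left(\left(-576 + 256 - 224\right) - 63 \left(\left(-8\right) \left(- \frac{1}{6}\right)\right)\right) \frac{1}{2008} = \left(-544 - 84\right) \frac{1}{2008} = \left(-628\right) \frac{1}{2008} = - \frac{157}{502} \approx -0.31275$)
$\frac{-1344 + 0}{c - 2763} = \frac{-1344 + 0}{- \frac{157}{502} - 2763} = - \frac{1344}{- \frac{1387183}{502}} = \left(-1344\right) \left(- \frac{502}{1387183}\right) = \frac{96384}{198169}$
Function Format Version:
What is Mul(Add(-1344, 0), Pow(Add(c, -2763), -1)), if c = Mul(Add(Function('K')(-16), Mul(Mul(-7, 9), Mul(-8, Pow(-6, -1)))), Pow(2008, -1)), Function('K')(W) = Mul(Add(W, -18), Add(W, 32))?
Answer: Rational(96384, 198169) ≈ 0.48637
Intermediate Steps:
Function('K')(W) = Mul(Add(-18, W), Add(32, W))
c = Rational(-157, 502) (c = Mul(Add(Add(-576, Pow(-16, 2), Mul(14, -16)), Mul(Mul(-7, 9), Mul(-8, Pow(-6, -1)))), Pow(2008, -1)) = Mul(Add(Add(-576, 256, -224), Mul(-63, Mul(-8, Rational(-1, 6)))), Rational(1, 2008)) = Mul(Add(-544, Mul(-63, Rational(4, 3))), Rational(1, 2008)) = Mul(Add(-544, -84), Rational(1, 2008)) = Mul(-628, Rational(1, 2008)) = Rational(-157, 502) ≈ -0.31275)
Mul(Add(-1344, 0), Pow(Add(c, -2763), -1)) = Mul(Add(-1344, 0), Pow(Add(Rational(-157, 502), -2763), -1)) = Mul(-1344, Pow(Rational(-1387183, 502), -1)) = Mul(-1344, Rational(-502, 1387183)) = Rational(96384, 198169)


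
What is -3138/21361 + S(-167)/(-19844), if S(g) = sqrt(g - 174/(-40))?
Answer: -3138/21361 - I*sqrt(16265)/198440 ≈ -0.1469 - 0.00064268*I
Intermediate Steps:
S(g) = sqrt(87/20 + g) (S(g) = sqrt(g - 174*(-1/40)) = sqrt(g + 87/20) = sqrt(87/20 + g))
-3138/21361 + S(-167)/(-19844) = -3138/21361 + (sqrt(435 + 100*(-167))/10)/(-19844) = -3138*1/21361 + (sqrt(435 - 16700)/10)*(-1/19844) = -3138/21361 + (sqrt(-16265)/10)*(-1/19844) = -3138/21361 + ((I*sqrt(16265))/10)*(-1/19844) = -3138/21361 + (I*sqrt(16265)/10)*(-1/19844) = -3138/21361 - I*sqrt(16265)/198440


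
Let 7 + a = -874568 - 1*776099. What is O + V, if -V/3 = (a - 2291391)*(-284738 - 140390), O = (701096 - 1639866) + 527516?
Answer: -5027647039214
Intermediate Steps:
a = -1650674 (a = -7 + (-874568 - 1*776099) = -7 + (-874568 - 776099) = -7 - 1650667 = -1650674)
O = -411254 (O = -938770 + 527516 = -411254)
V = -5027646627960 (V = -3*(-1650674 - 2291391)*(-284738 - 140390) = -(-11826195)*(-425128) = -3*1675882209320 = -5027646627960)
O + V = -411254 - 5027646627960 = -5027647039214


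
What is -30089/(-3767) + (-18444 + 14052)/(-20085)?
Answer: 206960743/25220065 ≈ 8.2062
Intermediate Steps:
-30089/(-3767) + (-18444 + 14052)/(-20085) = -30089*(-1/3767) - 4392*(-1/20085) = 30089/3767 + 1464/6695 = 206960743/25220065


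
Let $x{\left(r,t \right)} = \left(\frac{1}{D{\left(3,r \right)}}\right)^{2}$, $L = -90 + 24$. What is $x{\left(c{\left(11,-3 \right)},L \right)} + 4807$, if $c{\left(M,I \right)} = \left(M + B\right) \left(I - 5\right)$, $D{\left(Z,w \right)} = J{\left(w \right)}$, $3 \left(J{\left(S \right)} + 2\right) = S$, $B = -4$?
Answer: $\frac{18478117}{3844} \approx 4807.0$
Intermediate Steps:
$J{\left(S \right)} = -2 + \frac{S}{3}$
$L = -66$
$D{\left(Z,w \right)} = -2 + \frac{w}{3}$
$c{\left(M,I \right)} = \left(-5 + I\right) \left(-4 + M\right)$ ($c{\left(M,I \right)} = \left(M - 4\right) \left(I - 5\right) = \left(-4 + M\right) \left(-5 + I\right) = \left(-5 + I\right) \left(-4 + M\right)$)
$x{\left(r,t \right)} = \frac{1}{\left(-2 + \frac{r}{3}\right)^{2}}$ ($x{\left(r,t \right)} = \left(\frac{1}{-2 + \frac{r}{3}}\right)^{2} = \frac{1}{\left(-2 + \frac{r}{3}\right)^{2}}$)
$x{\left(c{\left(11,-3 \right)},L \right)} + 4807 = \frac{9}{\left(-6 - 56\right)^{2}} + 4807 = \frac{9}{3844} + 4807 = \frac{18478117}{3844}$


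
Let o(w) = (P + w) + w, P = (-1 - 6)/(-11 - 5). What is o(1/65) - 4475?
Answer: -4653513/1040 ≈ -4474.5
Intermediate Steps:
P = 7/16 (P = -7/(-16) = -7*(-1/16) = 7/16 ≈ 0.43750)
o(w) = 7/16 + 2*w (o(w) = (7/16 + w) + w = 7/16 + 2*w)
o(1/65) - 4475 = (7/16 + 2/65) - 4475 = 487/1040 - 4475 = -4653513/1040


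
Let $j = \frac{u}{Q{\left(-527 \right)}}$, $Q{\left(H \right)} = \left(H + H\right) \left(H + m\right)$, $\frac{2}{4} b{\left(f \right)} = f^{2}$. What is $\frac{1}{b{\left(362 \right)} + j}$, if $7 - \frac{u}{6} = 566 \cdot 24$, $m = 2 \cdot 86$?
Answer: $\frac{187085}{49032692749} \approx 3.8155 \cdot 10^{-6}$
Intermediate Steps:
$m = 172$
$u = -81462$ ($u = 42 - 6 \cdot 566 \cdot 24 = 42 - 81504 = -81462$)
$b{\left(f \right)} = 2 f^{2}$
$Q{\left(H \right)} = 2 H \left(172 + H\right)$ ($Q{\left(H \right)} = \left(H + H\right) \left(H + 172\right) = 2 H \left(172 + H\right)$)
$j = - \frac{40731}{187085}$ ($j = - \frac{81462}{2 \left(-527\right) \left(172 - 527\right)} = - \frac{81462}{2 \left(-527\right) \left(-355\right)} = - \frac{81462}{374170} = \left(-81462\right) \frac{1}{374170} = - \frac{40731}{187085} \approx -0.21771$)
$\frac{1}{b{\left(362 \right)} + j} = \frac{1}{2 \cdot 362^{2} - \frac{40731}{187085}} = \frac{1}{2 \cdot 131044 - \frac{40731}{187085}} = \frac{1}{262088 - \frac{40731}{187085}} = \frac{1}{\frac{49032692749}{187085}} = \frac{187085}{49032692749}$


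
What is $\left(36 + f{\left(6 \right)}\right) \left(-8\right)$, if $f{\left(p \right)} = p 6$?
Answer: $-576$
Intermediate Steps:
$f{\left(p \right)} = 6 p$
$\left(36 + f{\left(6 \right)}\right) \left(-8\right) = \left(36 + 6 \cdot 6\right) \left(-8\right) = \left(36 + 36\right) \left(-8\right) = 72 \left(-8\right) = -576$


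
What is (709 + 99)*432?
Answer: 349056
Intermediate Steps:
(709 + 99)*432 = 808*432 = 349056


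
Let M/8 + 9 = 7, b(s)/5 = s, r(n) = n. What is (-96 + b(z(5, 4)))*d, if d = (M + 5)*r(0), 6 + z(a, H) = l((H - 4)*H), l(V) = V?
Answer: 0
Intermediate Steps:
z(a, H) = -6 + H*(-4 + H) (z(a, H) = -6 + (H - 4)*H = -6 + (-4 + H)*H = -6 + H*(-4 + H))
b(s) = 5*s
M = -16 (M = -72 + 8*7 = -72 + 56 = -16)
d = 0 (d = (-16 + 5)*0 = -11*0 = 0)
(-96 + b(z(5, 4)))*d = (-96 + 5*(-6 + 4*(-4 + 4)))*0 = (-96 + 5*(-6 + 4*0))*0 = (-96 + 5*(-6 + 0))*0 = (-96 + 5*(-6))*0 = (-96 - 30)*0 = -126*0 = 0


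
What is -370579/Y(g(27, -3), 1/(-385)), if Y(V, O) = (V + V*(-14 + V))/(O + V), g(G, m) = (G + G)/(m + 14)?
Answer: 7700261041/168210 ≈ 45778.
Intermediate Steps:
g(G, m) = 2*G/(14 + m) (g(G, m) = (2*G)/(14 + m) = 2*G/(14 + m))
Y(V, O) = (V + V*(-14 + V))/(O + V)
-370579/Y(g(27, -3), 1/(-385)) = -370579*11*(1/(-385) + 2*27/(14 - 3))/(54*(-13 + 2*27/(14 - 3))) = -370579*11*(-1/385 + 2*27/11)/(54*(-13 + 2*27/11)) = -370579*11*(-1/385 + 2*27*(1/11))/(54*(-13 + 2*27*(1/11))) = -370579*11*(-1/385 + 54/11)/(54*(-13 + 54/11)) = -370579/((54/11)*(-89/11)/(1889/385)) = -370579/((54/11)*(385/1889)*(-89/11)) = -370579/(-168210/20779) = -370579*(-20779/168210) = 7700261041/168210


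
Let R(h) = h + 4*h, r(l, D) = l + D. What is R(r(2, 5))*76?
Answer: 2660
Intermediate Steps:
r(l, D) = D + l
R(h) = 5*h
R(r(2, 5))*76 = (5*(5 + 2))*76 = (5*7)*76 = 35*76 = 2660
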